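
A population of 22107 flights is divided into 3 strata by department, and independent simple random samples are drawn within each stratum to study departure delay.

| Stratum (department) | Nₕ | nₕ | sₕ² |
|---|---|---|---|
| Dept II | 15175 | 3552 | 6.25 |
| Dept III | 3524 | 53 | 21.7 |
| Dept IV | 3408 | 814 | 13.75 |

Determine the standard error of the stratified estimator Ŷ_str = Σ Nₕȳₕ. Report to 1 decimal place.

2338.3

Var(Ŷ_str) = Σₕ Nₕ²(1 − fₕ)sₕ²/nₕ.
Dept II: 15175²·(1 − 3552/15175)·6.25/3552 = 310351.61.
Dept III: 3524²·(1 − 53/3524)·21.7/53 = 5.008116 × 10^6.
Dept IV: 3408²·(1 − 814/3408)·13.75/814 = 149330.27.
Sum = 5.4677979 × 10^6.
SE = √(5.4677979 × 10^6) = 2338.3.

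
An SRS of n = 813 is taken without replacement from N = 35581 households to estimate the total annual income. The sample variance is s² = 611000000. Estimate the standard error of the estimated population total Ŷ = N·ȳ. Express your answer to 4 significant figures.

3.049 × 10^7

Var(Ŷ) = N²·Var(ȳ) = N²·(1 − n/N)·s²/n.
f = 813/35581 = 0.02284927; Var(ȳ) = 0.97715073·611000000/813 = 734365.43.
Var(Ŷ) = 35581² · 734365.43 = 9.2971219 × 10^14.
SE(Ŷ) = √(9.2971219 × 10^14) = 3.049 × 10^7.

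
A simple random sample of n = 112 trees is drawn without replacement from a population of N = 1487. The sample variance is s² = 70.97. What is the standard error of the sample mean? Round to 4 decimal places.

0.7655

Under SRS without replacement, Var(ȳ) = (1 − f)·s²/n with f = n/N = 112/1487 = 0.07531944.
Var(ȳ) = (1 − 0.07531944)·70.97/112 = 0.92468056·0.63366071 = 0.58593375.
SE(ȳ) = √(0.58593375) = 0.7655.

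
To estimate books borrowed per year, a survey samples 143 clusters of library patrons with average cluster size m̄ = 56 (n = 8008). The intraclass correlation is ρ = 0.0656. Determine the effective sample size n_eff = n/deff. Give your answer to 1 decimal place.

1737.8

deff = 1 + (56 − 1)·0.0656 = 1 + 3.608 = 4.608.
n_eff = 8008 / 4.608 = 1737.8.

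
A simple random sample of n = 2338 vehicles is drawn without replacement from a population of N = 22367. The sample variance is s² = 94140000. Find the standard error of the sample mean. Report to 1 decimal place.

189.9

Under SRS without replacement, Var(ȳ) = (1 − f)·s²/n with f = n/N = 2338/22367 = 0.10452899.
Var(ȳ) = (1 − 0.10452899)·94140000/2338 = 0.89547101·40265.184 = 36056.305.
SE(ȳ) = √(36056.305) = 189.9.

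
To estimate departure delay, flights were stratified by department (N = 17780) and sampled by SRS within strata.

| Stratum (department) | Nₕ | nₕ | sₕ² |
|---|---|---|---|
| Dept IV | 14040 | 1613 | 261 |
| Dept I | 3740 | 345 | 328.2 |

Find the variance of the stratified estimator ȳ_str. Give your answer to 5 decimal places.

0.12751

Var(ȳ_str) = Σₕ Wₕ²(1 − fₕ)sₕ²/nₕ with Wₕ = Nₕ/N, N = 17780.
Dept IV: Wₕ = 0.78965129; term = 0.78965129²·(1 − 0.11488604)·261/1613 = 0.089305053.
Dept I: Wₕ = 0.21034871; term = 0.21034871²·(1 − 0.09224599)·328.2/345 = 0.038209148.
Sum = 0.1275142.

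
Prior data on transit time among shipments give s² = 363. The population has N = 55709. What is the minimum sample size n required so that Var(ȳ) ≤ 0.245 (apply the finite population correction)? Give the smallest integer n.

Without fpc, n₀ = s²/D = 363/0.245 = 1481.6327.
With fpc, (1 − n/N)·s²/n ≤ D requires n ≥ n₀/(1 + n₀/N) = 1481.6327/(1 + 1481.6327/55709) = 1443.2482.
Rounding up, n = 1444.

1444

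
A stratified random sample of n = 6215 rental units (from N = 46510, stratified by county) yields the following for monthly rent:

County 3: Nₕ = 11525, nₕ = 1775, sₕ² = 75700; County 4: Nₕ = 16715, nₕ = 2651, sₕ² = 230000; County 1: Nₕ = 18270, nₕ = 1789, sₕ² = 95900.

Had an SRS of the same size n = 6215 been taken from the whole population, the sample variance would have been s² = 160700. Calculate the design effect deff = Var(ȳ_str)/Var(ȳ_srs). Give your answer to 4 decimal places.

0.8529

Var(ȳ_str) = Σ Wₕ²(1−fₕ)sₕ²/nₕ with Wₕ = Nₕ/46510:
  County 3: (11525/46510)²·(1−1775/11525)·75700/1775 = 2.215391
  County 4: (16715/46510)²·(1−2651/16715)·230000/2651 = 9.4284579
  County 1: (18270/46510)²·(1−1789/18270)·95900/1789 = 7.4616985
  → Var(ȳ_str) = 19.105547.
Var(ȳ_srs) = (1 − 6215/46510)·160700/6215 = 22.401627.
deff = 19.105547 / 22.401627 = 0.8529.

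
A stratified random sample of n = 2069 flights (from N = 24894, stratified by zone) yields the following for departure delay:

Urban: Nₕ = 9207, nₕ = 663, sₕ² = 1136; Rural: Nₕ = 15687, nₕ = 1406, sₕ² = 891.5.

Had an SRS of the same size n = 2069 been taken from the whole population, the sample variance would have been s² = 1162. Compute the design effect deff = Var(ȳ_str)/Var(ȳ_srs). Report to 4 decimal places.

0.8675

Var(ȳ_str) = Σ Wₕ²(1−fₕ)sₕ²/nₕ with Wₕ = Nₕ/24894:
  Urban: (9207/24894)²·(1−663/9207)·1136/663 = 0.21749777
  Rural: (15687/24894)²·(1−1406/15687)·891.5/1406 = 0.22921613
  → Var(ȳ_str) = 0.4467139.
Var(ȳ_srs) = (1 − 2069/24894)·1162/2069 = 0.51494606.
deff = 0.4467139 / 0.51494606 = 0.8675.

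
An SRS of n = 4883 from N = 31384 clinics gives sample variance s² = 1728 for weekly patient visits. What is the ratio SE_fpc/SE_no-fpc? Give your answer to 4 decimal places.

0.9189

f = n/N = 4883/31384 = 0.15558884.
SE_no-fpc = √(s²/n) = 0.59487882; SE_fpc = √((1−f)s²/n) = 0.54664514.
Ratio = √(1−f) = 0.91891848.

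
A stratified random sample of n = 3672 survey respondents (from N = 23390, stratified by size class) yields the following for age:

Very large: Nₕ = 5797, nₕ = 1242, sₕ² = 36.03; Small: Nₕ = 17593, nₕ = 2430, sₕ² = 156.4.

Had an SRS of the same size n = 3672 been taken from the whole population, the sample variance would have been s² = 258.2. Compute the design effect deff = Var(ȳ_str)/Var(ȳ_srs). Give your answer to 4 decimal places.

Var(ȳ_str) = Σ Wₕ²(1−fₕ)sₕ²/nₕ with Wₕ = Nₕ/23390:
  Very large: (5797/23390)²·(1−1242/5797)·36.03/1242 = 0.0014001479
  Small: (17593/23390)²·(1−2430/17593)·156.4/2430 = 0.031383044
  → Var(ȳ_str) = 0.032783192.
Var(ȳ_srs) = (1 − 3672/23390)·258.2/3672 = 0.059276999.
deff = 0.032783192 / 0.059276999 = 0.5531.

0.5531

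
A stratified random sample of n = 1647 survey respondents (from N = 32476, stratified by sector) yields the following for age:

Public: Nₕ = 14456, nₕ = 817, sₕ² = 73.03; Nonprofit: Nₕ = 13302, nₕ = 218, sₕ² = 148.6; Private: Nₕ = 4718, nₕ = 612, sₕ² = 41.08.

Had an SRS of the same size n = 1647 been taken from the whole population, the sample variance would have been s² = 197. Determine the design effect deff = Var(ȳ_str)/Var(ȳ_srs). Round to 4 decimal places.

Var(ȳ_str) = Σ Wₕ²(1−fₕ)sₕ²/nₕ with Wₕ = Nₕ/32476:
  Public: (14456/32476)²·(1−817/14456)·73.03/817 = 0.016710323
  Nonprofit: (13302/32476)²·(1−218/13302)·148.6/218 = 0.11248503
  Private: (4718/32476)²·(1−612/4718)·41.08/612 = 0.0012329084
  → Var(ȳ_str) = 0.13042826.
Var(ȳ_srs) = (1 − 1647/32476)·197/1647 = 0.1135454.
deff = 0.13042826 / 0.1135454 = 1.1487.

1.1487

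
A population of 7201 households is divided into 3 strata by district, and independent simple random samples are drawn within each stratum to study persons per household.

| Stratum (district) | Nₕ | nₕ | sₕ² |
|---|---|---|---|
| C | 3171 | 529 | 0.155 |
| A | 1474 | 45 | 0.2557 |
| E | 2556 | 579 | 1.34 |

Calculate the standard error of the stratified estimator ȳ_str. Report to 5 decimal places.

0.02244

Var(ȳ_str) = Σₕ Wₕ²(1 − fₕ)sₕ²/nₕ with Wₕ = Nₕ/N, N = 7201.
C: Wₕ = 0.44035551; term = 0.44035551²·(1 − 0.16682435)·0.155/529 = 4.7339041 × 10^-5.
A: Wₕ = 0.20469379; term = 0.20469379²·(1 − 0.03052917)·0.2557/45 = 2.3081408 × 10^-4.
E: Wₕ = 0.35495070; term = 0.35495070²·(1 − 0.22652582)·1.34/579 = 2.2553198 × 10^-4.
Sum = 5.036851 × 10^-4.
SE = √(5.036851 × 10^-4) = 0.02244.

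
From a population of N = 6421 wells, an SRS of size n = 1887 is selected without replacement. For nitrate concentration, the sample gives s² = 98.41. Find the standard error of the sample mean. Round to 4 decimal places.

0.1919

Under SRS without replacement, Var(ȳ) = (1 − f)·s²/n with f = n/N = 1887/6421 = 0.29387946.
Var(ȳ) = (1 − 0.29387946)·98.41/1887 = 0.70612054·0.052151563 = 0.03682529.
SE(ȳ) = √(0.03682529) = 0.1919.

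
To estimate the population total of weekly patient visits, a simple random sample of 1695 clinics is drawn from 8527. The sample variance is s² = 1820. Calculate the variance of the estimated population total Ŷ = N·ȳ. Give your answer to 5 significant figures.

6.2553 × 10^7

Var(Ŷ) = N²·Var(ȳ) = N²·(1 − n/N)·s²/n.
f = 1695/8527 = 0.19878034; Var(ȳ) = 0.80121966·1820/1695 = 0.86030665.
Var(Ŷ) = 8527² · 0.86030665 = 6.2552663 × 10^7.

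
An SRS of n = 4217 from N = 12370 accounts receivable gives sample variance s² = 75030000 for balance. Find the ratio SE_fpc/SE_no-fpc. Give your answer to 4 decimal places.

0.8118

f = n/N = 4217/12370 = 0.34090542.
SE_no-fpc = √(s²/n) = 133.38767; SE_fpc = √((1−f)s²/n) = 108.2903.
Ratio = √(1−f) = 0.81184640.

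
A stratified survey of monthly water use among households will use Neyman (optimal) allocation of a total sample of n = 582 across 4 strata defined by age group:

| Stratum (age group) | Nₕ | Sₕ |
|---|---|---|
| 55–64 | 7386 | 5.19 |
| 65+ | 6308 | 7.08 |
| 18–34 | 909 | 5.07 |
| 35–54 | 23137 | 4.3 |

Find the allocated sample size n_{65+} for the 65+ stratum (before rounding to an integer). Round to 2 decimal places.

138.93

Neyman allocation: nₕ = n·NₕSₕ / Σⱼ NⱼSⱼ.
Σ NⱼSⱼ = 7386·5.19 + 6308·7.08 + 909·5.07 + 23137·4.3 = 187091.71.
n_{65+} = 582·6308·7.08 / 187091.71 = 138.93.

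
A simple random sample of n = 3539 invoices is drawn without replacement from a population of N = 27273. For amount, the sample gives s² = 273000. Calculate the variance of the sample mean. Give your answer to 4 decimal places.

67.1305

Under SRS without replacement, Var(ȳ) = (1 − f)·s²/n with f = n/N = 3539/27273 = 0.12976204.
Var(ȳ) = (1 − 0.12976204)·273000/3539 = 0.87023796·77.140435 = 67.130535.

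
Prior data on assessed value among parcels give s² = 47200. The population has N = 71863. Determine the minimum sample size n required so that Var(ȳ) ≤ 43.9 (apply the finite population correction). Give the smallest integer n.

1060

Without fpc, n₀ = s²/D = 47200/43.9 = 1075.1708.
With fpc, (1 − n/N)·s²/n ≤ D requires n ≥ n₀/(1 + n₀/N) = 1075.1708/(1 + 1075.1708/71863) = 1059.3219.
Rounding up, n = 1060.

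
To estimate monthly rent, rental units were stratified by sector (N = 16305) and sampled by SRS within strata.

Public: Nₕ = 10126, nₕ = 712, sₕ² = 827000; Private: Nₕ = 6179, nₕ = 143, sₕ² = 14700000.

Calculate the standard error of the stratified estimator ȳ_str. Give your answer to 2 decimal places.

Var(ȳ_str) = Σₕ Wₕ²(1 − fₕ)sₕ²/nₕ with Wₕ = Nₕ/N, N = 16305.
Public: Wₕ = 0.62103649; term = 0.62103649²·(1 − 0.07031404)·827000/712 = 416.4818.
Private: Wₕ = 0.37896351; term = 0.37896351²·(1 − 0.02314290)·14700000/143 = 14421.39.
Sum = 14837.872.
SE = √(14837.872) = 121.81.

121.81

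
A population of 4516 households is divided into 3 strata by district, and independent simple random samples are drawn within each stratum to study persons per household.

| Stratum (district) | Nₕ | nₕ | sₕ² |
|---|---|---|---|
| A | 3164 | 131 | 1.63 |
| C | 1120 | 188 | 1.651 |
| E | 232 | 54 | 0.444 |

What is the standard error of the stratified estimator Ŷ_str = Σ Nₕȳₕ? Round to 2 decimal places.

Var(Ŷ_str) = Σₕ Nₕ²(1 − fₕ)sₕ²/nₕ.
A: 3164²·(1 − 131/3164)·1.63/131 = 119405.74.
C: 1120²·(1 − 188/1120)·1.651/188 = 9166.914.
E: 232²·(1 − 54/232)·0.444/54 = 339.54489.
Sum = 128912.2.
SE = √(128912.2) = 359.04.

359.04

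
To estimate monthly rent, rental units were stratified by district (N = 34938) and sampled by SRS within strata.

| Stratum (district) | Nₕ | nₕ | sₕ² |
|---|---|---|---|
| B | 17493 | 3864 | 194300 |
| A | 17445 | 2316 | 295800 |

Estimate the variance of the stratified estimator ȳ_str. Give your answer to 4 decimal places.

Var(ȳ_str) = Σₕ Wₕ²(1 − fₕ)sₕ²/nₕ with Wₕ = Nₕ/N, N = 34938.
B: Wₕ = 0.50068693; term = 0.50068693²·(1 − 0.22088836)·194300/3864 = 9.8212754.
A: Wₕ = 0.49931307; term = 0.49931307²·(1 − 0.13276010)·295800/2316 = 27.61498.
Sum = 37.436255.

37.4363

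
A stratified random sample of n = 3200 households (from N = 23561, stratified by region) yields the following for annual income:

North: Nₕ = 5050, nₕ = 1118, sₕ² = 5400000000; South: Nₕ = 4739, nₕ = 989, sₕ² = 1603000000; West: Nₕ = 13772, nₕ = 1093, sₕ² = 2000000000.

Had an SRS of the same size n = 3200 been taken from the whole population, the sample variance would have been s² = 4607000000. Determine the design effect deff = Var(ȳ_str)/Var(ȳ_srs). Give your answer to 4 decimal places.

0.6432

Var(ȳ_str) = Σ Wₕ²(1−fₕ)sₕ²/nₕ with Wₕ = Nₕ/23561:
  North: (5050/23561)²·(1−1118/5050)·5400000000/1118 = 172770.43
  South: (4739/23561)²·(1−989/4739)·1603000000/989 = 51888.1
  West: (13772/23561)²·(1−1093/13772)·2000000000/1093 = 575578.3
  → Var(ȳ_str) = 800236.83.
Var(ȳ_srs) = (1 − 3200/23561)·4607000000/3200 = 1.2441525 × 10^6.
deff = 800236.83 / (1.2441525 × 10^6) = 0.6432.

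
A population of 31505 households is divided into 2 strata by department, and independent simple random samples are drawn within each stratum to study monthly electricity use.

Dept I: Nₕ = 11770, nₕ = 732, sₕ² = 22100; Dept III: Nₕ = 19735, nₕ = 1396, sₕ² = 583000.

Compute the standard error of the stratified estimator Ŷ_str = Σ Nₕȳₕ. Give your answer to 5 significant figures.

Var(Ŷ_str) = Σₕ Nₕ²(1 − fₕ)sₕ²/nₕ.
Dept I: 11770²·(1 − 732/11770)·22100/732 = 3.9223654 × 10^9.
Dept III: 19735²·(1 − 1396/19735)·583000/1396 = 1.5114574 × 10^11.
Sum = 1.5506811 × 10^11.
SE = √(1.5506811 × 10^11) = 393790.

393790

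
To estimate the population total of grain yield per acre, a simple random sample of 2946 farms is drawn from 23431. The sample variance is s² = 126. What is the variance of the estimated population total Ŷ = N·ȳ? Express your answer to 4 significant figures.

2.053 × 10^7

Var(Ŷ) = N²·Var(ȳ) = N²·(1 − n/N)·s²/n.
f = 2946/23431 = 0.12573087; Var(ȳ) = 0.87426913·126/2946 = 0.037392366.
Var(Ŷ) = 23431² · 0.037392366 = 2.0528849 × 10^7.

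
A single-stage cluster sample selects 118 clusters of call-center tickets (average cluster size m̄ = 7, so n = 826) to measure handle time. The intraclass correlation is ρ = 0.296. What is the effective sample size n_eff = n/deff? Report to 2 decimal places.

297.55

deff = 1 + (7 − 1)·0.296 = 1 + 1.776 = 2.776.
n_eff = 826 / 2.776 = 297.55.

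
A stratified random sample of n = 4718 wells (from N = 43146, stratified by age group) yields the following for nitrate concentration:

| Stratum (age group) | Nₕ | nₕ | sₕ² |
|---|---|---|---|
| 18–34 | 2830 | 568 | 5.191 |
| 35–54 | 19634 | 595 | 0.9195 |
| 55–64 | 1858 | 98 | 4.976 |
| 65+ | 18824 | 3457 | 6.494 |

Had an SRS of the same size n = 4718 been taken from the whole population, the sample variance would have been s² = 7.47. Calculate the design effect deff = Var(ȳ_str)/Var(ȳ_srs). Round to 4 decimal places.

Var(ȳ_str) = Σ Wₕ²(1−fₕ)sₕ²/nₕ with Wₕ = Nₕ/43146:
  18–34: (2830/43146)²·(1−568/2830)·5.191/568 = 3.1426835 × 10^-5
  35–54: (19634/43146)²·(1−595/19634)·0.9195/595 = 3.1031774 × 10^-4
  55–64: (1858/43146)²·(1−98/1858)·4.976/98 = 8.9193169 × 10^-5
  65+: (18824/43146)²·(1−3457/18824)·6.494/3457 = 2.9189915 × 10^-4
  → Var(ȳ_str) = 7.2283689 × 10^-4.
Var(ȳ_srs) = (1 − 4718/43146)·7.47/4718 = 0.0014101649.
deff = (7.2283689 × 10^-4) / 0.0014101649 = 0.5126.

0.5126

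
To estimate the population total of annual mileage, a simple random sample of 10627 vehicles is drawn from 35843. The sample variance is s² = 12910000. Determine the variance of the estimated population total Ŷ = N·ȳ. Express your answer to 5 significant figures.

1.0980 × 10^12

Var(Ŷ) = N²·Var(ȳ) = N²·(1 − n/N)·s²/n.
f = 10627/35843 = 0.29648746; Var(ȳ) = 0.70351254·12910000/10627 = 854.64825.
Var(Ŷ) = 35843² · 854.64825 = 1.0979843 × 10^12.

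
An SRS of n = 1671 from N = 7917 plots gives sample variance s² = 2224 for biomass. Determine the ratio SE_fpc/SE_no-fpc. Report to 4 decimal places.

0.8882

f = n/N = 1671/7917 = 0.21106480.
SE_no-fpc = √(s²/n) = 1.1536635; SE_fpc = √((1−f)s²/n) = 1.0247073.
Ratio = √(1−f) = 0.88822024.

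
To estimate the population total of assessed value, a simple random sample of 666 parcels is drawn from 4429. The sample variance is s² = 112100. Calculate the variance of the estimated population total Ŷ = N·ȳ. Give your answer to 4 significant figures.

Var(Ŷ) = N²·Var(ȳ) = N²·(1 − n/N)·s²/n.
f = 666/4429 = 0.15037254; Var(ȳ) = 0.84962746·112100/666 = 143.00786.
Var(Ŷ) = 4429² · 143.00786 = 2.805248 × 10^9.

2.805 × 10^9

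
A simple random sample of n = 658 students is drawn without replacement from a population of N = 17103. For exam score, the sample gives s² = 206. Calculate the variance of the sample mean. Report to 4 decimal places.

0.3010

Under SRS without replacement, Var(ȳ) = (1 − f)·s²/n with f = n/N = 658/17103 = 0.03847278.
Var(ȳ) = (1 − 0.03847278)·206/658 = 0.96152722·0.31306991 = 0.30102524.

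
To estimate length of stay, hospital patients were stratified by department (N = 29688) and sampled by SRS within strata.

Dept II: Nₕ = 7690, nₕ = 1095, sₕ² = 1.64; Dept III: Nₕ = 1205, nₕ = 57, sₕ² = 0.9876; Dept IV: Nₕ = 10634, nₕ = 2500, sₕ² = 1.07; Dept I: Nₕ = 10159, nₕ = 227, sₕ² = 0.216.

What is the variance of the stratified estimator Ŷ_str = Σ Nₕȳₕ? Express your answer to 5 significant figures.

Var(Ŷ_str) = Σₕ Nₕ²(1 − fₕ)sₕ²/nₕ.
Dept II: 7690²·(1 − 1095/7690)·1.64/1095 = 75957.536.
Dept III: 1205²·(1 − 57/1205)·0.9876/57 = 23968.186.
Dept IV: 10634²·(1 − 2500/10634)·1.07/2500 = 37020.697.
Dept I: 10159²·(1 − 227/10159)·0.216/227 = 96009.8.
Sum = 232956.22.

232960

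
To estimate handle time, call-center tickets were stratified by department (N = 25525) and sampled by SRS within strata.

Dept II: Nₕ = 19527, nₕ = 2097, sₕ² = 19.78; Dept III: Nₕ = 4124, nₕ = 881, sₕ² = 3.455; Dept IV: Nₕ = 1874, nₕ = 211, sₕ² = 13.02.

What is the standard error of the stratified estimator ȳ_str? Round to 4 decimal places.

0.0728

Var(ȳ_str) = Σₕ Wₕ²(1 − fₕ)sₕ²/nₕ with Wₕ = Nₕ/N, N = 25525.
Dept II: Wₕ = 0.76501469; term = 0.76501469²·(1 − 0.10738977)·19.78/2097 = 0.0049275299.
Dept III: Wₕ = 0.16156709; term = 0.16156709²·(1 − 0.21362755)·3.455/881 = 8.0501922 × 10^-5.
Dept IV: Wₕ = 0.07341822; term = 0.07341822²·(1 − 0.11259338)·13.02/211 = 2.9516093 × 10^-4.
Sum = 0.0053031928.
SE = √(0.0053031928) = 0.0728.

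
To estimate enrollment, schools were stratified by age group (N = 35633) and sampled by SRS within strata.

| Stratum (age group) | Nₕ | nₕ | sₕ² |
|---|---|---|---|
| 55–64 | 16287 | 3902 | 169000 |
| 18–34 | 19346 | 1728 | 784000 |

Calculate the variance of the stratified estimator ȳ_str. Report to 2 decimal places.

Var(ȳ_str) = Σₕ Wₕ²(1 − fₕ)sₕ²/nₕ with Wₕ = Nₕ/N, N = 35633.
55–64: Wₕ = 0.45707631; term = 0.45707631²·(1 − 0.23957758)·169000/3902 = 6.8806865.
18–34: Wₕ = 0.54292369; term = 0.54292369²·(1 − 0.08932079)·784000/1728 = 121.79104.
Sum = 128.67173.

128.67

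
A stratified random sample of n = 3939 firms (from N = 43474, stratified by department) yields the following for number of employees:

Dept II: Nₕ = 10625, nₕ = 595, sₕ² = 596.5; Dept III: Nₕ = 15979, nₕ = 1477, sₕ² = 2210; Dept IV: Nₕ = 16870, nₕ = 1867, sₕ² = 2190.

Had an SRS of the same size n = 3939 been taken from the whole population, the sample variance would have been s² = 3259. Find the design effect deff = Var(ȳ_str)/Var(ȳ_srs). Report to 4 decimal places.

0.5277

Var(ȳ_str) = Σ Wₕ²(1−fₕ)sₕ²/nₕ with Wₕ = Nₕ/43474:
  Dept II: (10625/43474)²·(1−595/10625)·596.5/595 = 0.056528069
  Dept III: (15979/43474)²·(1−1477/15979)·2210/1477 = 0.18345522
  Dept IV: (16870/43474)²·(1−1867/16870)·2190/1867 = 0.15708466
  → Var(ȳ_str) = 0.39706795.
Var(ȳ_srs) = (1 − 3939/43474)·3259/3939 = 0.75240301.
deff = 0.39706795 / 0.75240301 = 0.5277.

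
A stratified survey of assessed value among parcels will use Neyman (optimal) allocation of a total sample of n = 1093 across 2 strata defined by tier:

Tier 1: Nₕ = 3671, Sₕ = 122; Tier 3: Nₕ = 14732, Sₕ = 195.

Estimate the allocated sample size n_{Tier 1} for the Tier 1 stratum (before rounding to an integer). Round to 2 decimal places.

147.42

Neyman allocation: nₕ = n·NₕSₕ / Σⱼ NⱼSⱼ.
Σ NⱼSⱼ = 3671·122 + 14732·195 = 3.320602 × 10^6.
n_{Tier 1} = 1093·3671·122 / (3.320602 × 10^6) = 147.42.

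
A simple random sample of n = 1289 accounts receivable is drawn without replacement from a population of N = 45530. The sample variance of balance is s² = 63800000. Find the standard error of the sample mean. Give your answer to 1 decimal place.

219.3

Under SRS without replacement, Var(ȳ) = (1 − f)·s²/n with f = n/N = 1289/45530 = 0.02831100.
Var(ȳ) = (1 − 0.02831100)·63800000/1289 = 0.97168900·49495.733 = 48094.459.
SE(ȳ) = √(48094.459) = 219.3.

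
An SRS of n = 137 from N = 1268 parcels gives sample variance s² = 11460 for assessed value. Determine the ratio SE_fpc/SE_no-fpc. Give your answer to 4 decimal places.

f = n/N = 137/1268 = 0.10804416.
SE_no-fpc = √(s²/n) = 9.1460174; SE_fpc = √((1−f)s²/n) = 8.6378111.
Ratio = √(1−f) = 0.94443414.

0.9444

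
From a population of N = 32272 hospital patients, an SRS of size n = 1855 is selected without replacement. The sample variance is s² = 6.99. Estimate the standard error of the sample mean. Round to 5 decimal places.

Under SRS without replacement, Var(ȳ) = (1 − f)·s²/n with f = n/N = 1855/32272 = 0.05748017.
Var(ȳ) = (1 − 0.05748017)·6.99/1855 = 0.94251983·0.0037681941 = 0.0035515976.
SE(ȳ) = √(0.0035515976) = 0.05960.

0.05960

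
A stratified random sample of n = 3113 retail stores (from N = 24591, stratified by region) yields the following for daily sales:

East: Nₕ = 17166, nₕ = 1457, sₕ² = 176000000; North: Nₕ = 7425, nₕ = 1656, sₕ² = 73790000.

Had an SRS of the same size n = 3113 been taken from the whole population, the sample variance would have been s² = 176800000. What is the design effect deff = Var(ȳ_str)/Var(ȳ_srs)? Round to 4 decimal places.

Var(ȳ_str) = Σ Wₕ²(1−fₕ)sₕ²/nₕ with Wₕ = Nₕ/24591:
  East: (17166/24591)²·(1−1457/17166)·176000000/1457 = 53866.454
  North: (7425/24591)²·(1−1656/7425)·73790000/1656 = 3156.3256
  → Var(ȳ_str) = 57022.78.
Var(ȳ_srs) = (1 − 3113/24591)·176800000/3113 = 49604.467.
deff = 57022.78 / 49604.467 = 1.1495.

1.1495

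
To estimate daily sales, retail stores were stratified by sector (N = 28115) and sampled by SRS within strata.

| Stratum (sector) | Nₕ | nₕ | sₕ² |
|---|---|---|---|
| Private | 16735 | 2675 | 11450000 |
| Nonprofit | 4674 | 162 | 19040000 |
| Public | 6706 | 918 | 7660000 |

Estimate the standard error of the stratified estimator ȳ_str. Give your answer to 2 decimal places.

Var(ȳ_str) = Σₕ Wₕ²(1 − fₕ)sₕ²/nₕ with Wₕ = Nₕ/N, N = 28115.
Private: Wₕ = 0.59523386; term = 0.59523386²·(1 − 0.15984464)·11450000/2675 = 1274.1383.
Nonprofit: Wₕ = 0.16624578; term = 0.16624578²·(1 − 0.03465982)·19040000/162 = 3135.6931.
Public: Wₕ = 0.23852036; term = 0.23852036²·(1 − 0.13689234)·7660000/918 = 409.73398.
Sum = 4819.5654.
SE = √(4819.5654) = 69.42.

69.42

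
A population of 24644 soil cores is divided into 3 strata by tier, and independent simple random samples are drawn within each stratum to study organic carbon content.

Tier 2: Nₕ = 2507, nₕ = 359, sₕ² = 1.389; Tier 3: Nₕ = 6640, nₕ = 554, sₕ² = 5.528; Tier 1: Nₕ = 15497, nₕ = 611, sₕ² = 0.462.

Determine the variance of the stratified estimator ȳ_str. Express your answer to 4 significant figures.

9.855 × 10^-4

Var(ȳ_str) = Σₕ Wₕ²(1 − fₕ)sₕ²/nₕ with Wₕ = Nₕ/N, N = 24644.
Tier 2: Wₕ = 0.10172862; term = 0.10172862²·(1 − 0.14319904)·1.389/359 = 3.430631 × 10^-5.
Tier 3: Wₕ = 0.26943678; term = 0.26943678²·(1 − 0.08343373)·5.528/554 = 6.639508 × 10^-4.
Tier 1: Wₕ = 0.62883460; term = 0.62883460²·(1 − 0.03942699)·0.462/611 = 2.8721295 × 10^-4.
Sum = 9.8547006 × 10^-4.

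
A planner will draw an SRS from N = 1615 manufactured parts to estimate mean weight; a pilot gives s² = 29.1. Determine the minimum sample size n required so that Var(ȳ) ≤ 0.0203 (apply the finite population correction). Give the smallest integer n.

760

Without fpc, n₀ = s²/D = 29.1/0.0203 = 1433.4975.
With fpc, (1 − n/N)·s²/n ≤ D requires n ≥ n₀/(1 + n₀/N) = 1433.4975/(1 + 1433.4975/1615) = 759.4228.
Rounding up, n = 760.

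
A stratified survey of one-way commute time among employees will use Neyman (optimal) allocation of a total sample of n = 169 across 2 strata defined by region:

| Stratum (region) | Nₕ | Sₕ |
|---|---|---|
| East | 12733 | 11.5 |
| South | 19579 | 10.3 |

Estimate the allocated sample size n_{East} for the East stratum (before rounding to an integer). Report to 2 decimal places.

71.09

Neyman allocation: nₕ = n·NₕSₕ / Σⱼ NⱼSⱼ.
Σ NⱼSⱼ = 12733·11.5 + 19579·10.3 = 348093.2.
n_{East} = 169·12733·11.5 / 348093.2 = 71.09.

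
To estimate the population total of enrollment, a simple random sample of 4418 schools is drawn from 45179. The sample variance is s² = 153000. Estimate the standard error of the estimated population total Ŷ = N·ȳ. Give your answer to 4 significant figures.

252500

Var(Ŷ) = N²·Var(ȳ) = N²·(1 − n/N)·s²/n.
f = 4418/45179 = 0.09778880; Var(ȳ) = 0.90221120·153000/4418 = 31.244526.
Var(Ŷ) = 45179² · 31.244526 = 6.3774516 × 10^10.
SE(Ŷ) = √(6.3774516 × 10^10) = 252500.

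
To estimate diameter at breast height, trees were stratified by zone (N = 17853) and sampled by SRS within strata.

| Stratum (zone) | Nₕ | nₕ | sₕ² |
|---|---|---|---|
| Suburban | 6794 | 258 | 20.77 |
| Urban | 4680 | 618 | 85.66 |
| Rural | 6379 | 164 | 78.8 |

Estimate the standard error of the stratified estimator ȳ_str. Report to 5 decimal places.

0.28151

Var(ȳ_str) = Σₕ Wₕ²(1 − fₕ)sₕ²/nₕ with Wₕ = Nₕ/N, N = 17853.
Suburban: Wₕ = 0.38055229; term = 0.38055229²·(1 − 0.03797468)·20.77/258 = 0.011215844.
Urban: Wₕ = 0.26214082; term = 0.26214082²·(1 − 0.13205128)·85.66/618 = 0.0082670955.
Rural: Wₕ = 0.35730690; term = 0.35730690²·(1 − 0.02570936)·78.8/164 = 0.059765932.
Sum = 0.079248872.
SE = √(0.079248872) = 0.28151.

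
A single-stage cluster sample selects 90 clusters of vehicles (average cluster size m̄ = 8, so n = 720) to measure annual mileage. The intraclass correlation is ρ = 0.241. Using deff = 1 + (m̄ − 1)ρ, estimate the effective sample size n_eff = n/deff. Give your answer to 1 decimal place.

268.0

deff = 1 + (8 − 1)·0.241 = 1 + 1.687 = 2.687.
n_eff = 720 / 2.687 = 268.0.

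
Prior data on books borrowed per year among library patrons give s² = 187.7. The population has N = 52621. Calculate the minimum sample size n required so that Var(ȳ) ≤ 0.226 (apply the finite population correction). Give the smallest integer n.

818

Without fpc, n₀ = s²/D = 187.7/0.226 = 830.5310.
With fpc, (1 − n/N)·s²/n ≤ D requires n ≥ n₀/(1 + n₀/N) = 830.5310/(1 + 830.5310/52621) = 817.6262.
Rounding up, n = 818.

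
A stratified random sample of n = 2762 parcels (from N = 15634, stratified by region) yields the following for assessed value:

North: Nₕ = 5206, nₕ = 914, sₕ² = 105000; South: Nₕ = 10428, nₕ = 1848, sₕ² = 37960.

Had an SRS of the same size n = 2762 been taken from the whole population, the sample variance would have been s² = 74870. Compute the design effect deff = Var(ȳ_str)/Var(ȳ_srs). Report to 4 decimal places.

Var(ȳ_str) = Σ Wₕ²(1−fₕ)sₕ²/nₕ with Wₕ = Nₕ/15634:
  North: (5206/15634)²·(1−914/5206)·105000/914 = 10.501873
  South: (10428/15634)²·(1−1848/10428)·37960/1848 = 7.519212
  → Var(ȳ_str) = 18.021085.
Var(ȳ_srs) = (1 − 2762/15634)·74870/2762 = 22.318247.
deff = 18.021085 / 22.318247 = 0.8075.

0.8075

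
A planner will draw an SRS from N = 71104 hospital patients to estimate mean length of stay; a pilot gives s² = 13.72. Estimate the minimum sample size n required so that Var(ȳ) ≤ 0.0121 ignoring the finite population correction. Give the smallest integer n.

Without fpc, n₀ = s²/D = 13.72/0.0121 = 1133.8843.
Rounding up, n = 1134.

1134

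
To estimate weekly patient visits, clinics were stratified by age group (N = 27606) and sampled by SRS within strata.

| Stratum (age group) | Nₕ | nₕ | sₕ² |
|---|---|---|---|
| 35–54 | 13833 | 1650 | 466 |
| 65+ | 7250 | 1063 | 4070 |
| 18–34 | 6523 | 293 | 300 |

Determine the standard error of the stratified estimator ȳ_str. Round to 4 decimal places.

0.5852

Var(ȳ_str) = Σₕ Wₕ²(1 − fₕ)sₕ²/nₕ with Wₕ = Nₕ/N, N = 27606.
35–54: Wₕ = 0.50108672; term = 0.50108672²·(1 − 0.11927998)·466/1650 = 0.062454772.
65+: Wₕ = 0.26262407; term = 0.26262407²·(1 − 0.14662069)·4070/1063 = 0.22535765.
18–34: Wₕ = 0.23628921; term = 0.23628921²·(1 − 0.04491798)·300/293 = 0.054598674.
Sum = 0.3424111.
SE = √(0.3424111) = 0.5852.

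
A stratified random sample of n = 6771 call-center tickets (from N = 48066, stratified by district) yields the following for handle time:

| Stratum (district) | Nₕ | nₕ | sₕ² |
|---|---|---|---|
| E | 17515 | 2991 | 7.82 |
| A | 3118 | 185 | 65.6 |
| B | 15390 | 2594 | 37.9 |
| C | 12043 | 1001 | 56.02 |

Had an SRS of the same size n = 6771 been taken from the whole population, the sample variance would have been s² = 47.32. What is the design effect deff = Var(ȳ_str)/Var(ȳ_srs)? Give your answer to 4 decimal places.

1.0256

Var(ȳ_str) = Σ Wₕ²(1−fₕ)sₕ²/nₕ with Wₕ = Nₕ/48066:
  E: (17515/48066)²·(1−2991/17515)·7.82/2991 = 2.8787951 × 10^-4
  A: (3118/48066)²·(1−185/3118)·65.6/185 = 0.0014036031
  B: (15390/48066)²·(1−2594/15390)·37.9/2594 = 0.0012453922
  C: (12043/48066)²·(1−1001/12043)·56.02/1001 = 0.0032211837
  → Var(ȳ_str) = 0.0061580585.
Var(ȳ_srs) = (1 − 6771/48066)·47.32/6771 = 0.0060041483.
deff = 0.0061580585 / 0.0060041483 = 1.0256.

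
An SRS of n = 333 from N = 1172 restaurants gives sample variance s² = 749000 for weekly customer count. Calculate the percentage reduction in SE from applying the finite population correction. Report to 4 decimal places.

f = n/N = 333/1172 = 0.28412969.
SE_no-fpc = √(s²/n) = 47.426251; SE_fpc = √((1−f)s²/n) = 40.126933.
Ratio = √(1−f) = 0.84609119. Reduction = 100·(1 − 0.84609119) = 15.3909%.

15.3909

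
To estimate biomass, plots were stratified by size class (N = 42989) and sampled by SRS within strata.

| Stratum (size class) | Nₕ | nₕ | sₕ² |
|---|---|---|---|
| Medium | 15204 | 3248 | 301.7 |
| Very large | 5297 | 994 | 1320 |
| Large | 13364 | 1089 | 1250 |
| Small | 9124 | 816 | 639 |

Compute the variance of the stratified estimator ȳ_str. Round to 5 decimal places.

Var(ȳ_str) = Σₕ Wₕ²(1 − fₕ)sₕ²/nₕ with Wₕ = Nₕ/N, N = 42989.
Medium: Wₕ = 0.35367187; term = 0.35367187²·(1 − 0.21362799)·301.7/3248 = 0.0091366791.
Very large: Wₕ = 0.12321757; term = 0.12321757²·(1 − 0.18765339)·1320/994 = 0.016378502.
Large: Wₕ = 0.31087022; term = 0.31087022²·(1 − 0.08148758)·1250/1089 = 0.10188856.
Small: Wₕ = 0.21224034; term = 0.21224034²·(1 − 0.08943446)·639/816 = 0.032120166.
Sum = 0.15952391.

0.15952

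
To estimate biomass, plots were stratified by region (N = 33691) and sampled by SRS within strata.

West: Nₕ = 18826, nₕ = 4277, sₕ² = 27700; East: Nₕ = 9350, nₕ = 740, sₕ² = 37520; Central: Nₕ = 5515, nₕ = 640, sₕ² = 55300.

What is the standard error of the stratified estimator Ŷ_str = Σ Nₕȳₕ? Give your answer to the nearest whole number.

Var(Ŷ_str) = Σₕ Nₕ²(1 − fₕ)sₕ²/nₕ.
West: 18826²·(1 − 4277/18826)·27700/4277 = 1.7739106 × 10^9.
East: 9350²·(1 − 740/9350)·37520/740 = 4.081745 × 10^9.
Central: 5515²·(1 − 640/5515)·55300/640 = 2.323086 × 10^9.
Sum = 8.1787416 × 10^9.
SE = √(8.1787416 × 10^9) = 90436.

90436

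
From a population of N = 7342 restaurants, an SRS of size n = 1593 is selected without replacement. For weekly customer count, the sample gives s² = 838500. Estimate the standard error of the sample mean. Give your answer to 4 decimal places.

20.3017

Under SRS without replacement, Var(ȳ) = (1 − f)·s²/n with f = n/N = 1593/7342 = 0.21697085.
Var(ȳ) = (1 − 0.21697085)·838500/1593 = 0.78302915·526.36535 = 412.15941.
SE(ȳ) = √(412.15941) = 20.3017.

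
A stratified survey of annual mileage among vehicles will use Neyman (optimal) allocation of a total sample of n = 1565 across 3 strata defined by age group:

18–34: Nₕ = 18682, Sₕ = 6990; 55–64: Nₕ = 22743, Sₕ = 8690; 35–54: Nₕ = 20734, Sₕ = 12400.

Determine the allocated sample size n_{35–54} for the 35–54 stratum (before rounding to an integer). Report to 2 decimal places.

687.42

Neyman allocation: nₕ = n·NₕSₕ / Σⱼ NⱼSⱼ.
Σ NⱼSⱼ = 18682·6990 + 22743·8690 + 20734·12400 = 5.8532545 × 10^8.
n_{35–54} = 1565·20734·12400 / (5.8532545 × 10^8) = 687.42.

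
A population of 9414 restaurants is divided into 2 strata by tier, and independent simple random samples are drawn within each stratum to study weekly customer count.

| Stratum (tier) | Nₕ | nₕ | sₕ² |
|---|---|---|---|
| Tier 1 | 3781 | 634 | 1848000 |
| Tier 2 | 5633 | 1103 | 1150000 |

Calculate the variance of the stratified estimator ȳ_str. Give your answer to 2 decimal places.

Var(ȳ_str) = Σₕ Wₕ²(1 − fₕ)sₕ²/nₕ with Wₕ = Nₕ/N, N = 9414.
Tier 1: Wₕ = 0.40163586; term = 0.40163586²·(1 − 0.16768051)·1848000/634 = 391.35217.
Tier 2: Wₕ = 0.59836414; term = 0.59836414²·(1 − 0.19581040)·1150000/1103 = 300.20083.
Sum = 691.553.

691.55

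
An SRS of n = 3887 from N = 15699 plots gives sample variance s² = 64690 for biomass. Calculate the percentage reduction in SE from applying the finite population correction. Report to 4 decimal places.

f = n/N = 3887/15699 = 0.24759539.
SE_no-fpc = √(s²/n) = 4.079541; SE_fpc = √((1−f)s²/n) = 3.5386453.
Ratio = √(1−f) = 0.86741260. Reduction = 100·(1 − 0.86741260) = 13.2587%.

13.2587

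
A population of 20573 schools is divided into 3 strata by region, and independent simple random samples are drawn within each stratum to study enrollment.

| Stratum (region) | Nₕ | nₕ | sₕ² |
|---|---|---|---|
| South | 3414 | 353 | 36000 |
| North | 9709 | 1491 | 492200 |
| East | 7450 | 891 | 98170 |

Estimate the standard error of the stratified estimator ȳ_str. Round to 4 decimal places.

Var(ȳ_str) = Σₕ Wₕ²(1 − fₕ)sₕ²/nₕ with Wₕ = Nₕ/N, N = 20573.
South: Wₕ = 0.16594566; term = 0.16594566²·(1 − 0.10339777)·36000/353 = 2.5180212.
North: Wₕ = 0.47192923; term = 0.47192923²·(1 − 0.15356885)·492200/1491 = 62.231369.
East: Wₕ = 0.36212512; term = 0.36212512²·(1 − 0.11959732)·98170/891 = 12.72037.
Sum = 77.46976.
SE = √(77.46976) = 8.8017.

8.8017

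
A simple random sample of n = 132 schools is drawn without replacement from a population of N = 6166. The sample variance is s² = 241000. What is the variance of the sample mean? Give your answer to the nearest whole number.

1787

Under SRS without replacement, Var(ȳ) = (1 − f)·s²/n with f = n/N = 132/6166 = 0.02140772.
Var(ȳ) = (1 − 0.02140772)·241000/132 = 0.97859228·1825.7576 = 1786.6723.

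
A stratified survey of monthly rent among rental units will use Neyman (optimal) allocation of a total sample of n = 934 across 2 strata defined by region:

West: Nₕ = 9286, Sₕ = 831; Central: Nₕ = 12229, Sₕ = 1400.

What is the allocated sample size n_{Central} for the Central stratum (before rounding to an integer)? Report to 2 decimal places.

643.82

Neyman allocation: nₕ = n·NₕSₕ / Σⱼ NⱼSⱼ.
Σ NⱼSⱼ = 9286·831 + 12229·1400 = 2.4837266 × 10^7.
n_{Central} = 934·12229·1400 / (2.4837266 × 10^7) = 643.82.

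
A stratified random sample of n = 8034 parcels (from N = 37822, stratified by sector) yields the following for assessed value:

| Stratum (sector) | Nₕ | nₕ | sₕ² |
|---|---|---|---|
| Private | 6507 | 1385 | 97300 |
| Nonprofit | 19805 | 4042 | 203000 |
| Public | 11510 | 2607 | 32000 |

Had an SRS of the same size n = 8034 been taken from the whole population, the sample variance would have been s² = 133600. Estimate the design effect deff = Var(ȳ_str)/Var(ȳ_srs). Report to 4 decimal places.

Var(ȳ_str) = Σ Wₕ²(1−fₕ)sₕ²/nₕ with Wₕ = Nₕ/37822:
  Private: (6507/37822)²·(1−1385/6507)·97300/1385 = 1.6367957
  Nonprofit: (19805/37822)²·(1−4042/19805)·203000/4042 = 10.960351
  Public: (11510/37822)²·(1−2607/11510)·32000/2607 = 0.87928905
  → Var(ȳ_str) = 13.476436.
Var(ȳ_srs) = (1 − 8034/37822)·133600/8034 = 13.09699.
deff = 13.476436 / 13.09699 = 1.0290.

1.0290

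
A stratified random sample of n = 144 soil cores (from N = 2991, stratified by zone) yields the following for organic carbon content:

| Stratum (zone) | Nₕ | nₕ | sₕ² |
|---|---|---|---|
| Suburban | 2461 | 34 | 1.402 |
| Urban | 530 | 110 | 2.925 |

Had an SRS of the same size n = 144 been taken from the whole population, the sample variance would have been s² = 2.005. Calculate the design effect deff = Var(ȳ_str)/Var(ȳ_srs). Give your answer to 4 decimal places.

Var(ȳ_str) = Σ Wₕ²(1−fₕ)sₕ²/nₕ with Wₕ = Nₕ/2991:
  Suburban: (2461/2991)²·(1−34/2461)·1.402/34 = 0.027530726
  Urban: (530/2991)²·(1−110/530)·2.925/110 = 6.6164574 × 10^-4
  → Var(ȳ_str) = 0.028192372.
Var(ȳ_srs) = (1 − 144/2991)·2.005/144 = 0.013253267.
deff = 0.028192372 / 0.013253267 = 2.1272.

2.1272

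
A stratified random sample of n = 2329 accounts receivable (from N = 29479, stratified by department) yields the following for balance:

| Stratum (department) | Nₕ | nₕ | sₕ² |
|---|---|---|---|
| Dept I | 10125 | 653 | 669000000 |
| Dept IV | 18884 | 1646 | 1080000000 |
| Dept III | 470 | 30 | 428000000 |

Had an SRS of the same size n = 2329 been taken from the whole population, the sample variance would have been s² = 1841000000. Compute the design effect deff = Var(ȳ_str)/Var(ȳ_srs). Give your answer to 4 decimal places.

0.4976

Var(ȳ_str) = Σ Wₕ²(1−fₕ)sₕ²/nₕ with Wₕ = Nₕ/29479:
  Dept I: (10125/29479)²·(1−653/10125)·669000000/653 = 113063.95
  Dept IV: (18884/29479)²·(1−1646/18884)·1080000000/1646 = 245781.56
  Dept III: (470/29479)²·(1−30/470)·428000000/30 = 3395.0608
  → Var(ȳ_str) = 362240.57.
Var(ȳ_srs) = (1 − 2329/29479)·1841000000/2329 = 728016.78.
deff = 362240.57 / 728016.78 = 0.4976.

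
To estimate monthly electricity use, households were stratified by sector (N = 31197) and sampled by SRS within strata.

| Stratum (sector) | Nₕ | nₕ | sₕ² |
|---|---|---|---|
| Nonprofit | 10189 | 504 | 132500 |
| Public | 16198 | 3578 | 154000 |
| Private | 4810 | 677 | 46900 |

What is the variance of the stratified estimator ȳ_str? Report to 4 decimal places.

Var(ȳ_str) = Σₕ Wₕ²(1 − fₕ)sₕ²/nₕ with Wₕ = Nₕ/N, N = 31197.
Nonprofit: Wₕ = 0.32660192; term = 0.32660192²·(1 − 0.04946511)·132500/504 = 26.655747.
Public: Wₕ = 0.51921659; term = 0.51921659²·(1 − 0.22089147)·154000/3578 = 9.0401465.
Private: Wₕ = 0.15418149; term = 0.15418149²·(1 − 0.14074844)·46900/677 = 1.4150409.
Sum = 37.110934.

37.1109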